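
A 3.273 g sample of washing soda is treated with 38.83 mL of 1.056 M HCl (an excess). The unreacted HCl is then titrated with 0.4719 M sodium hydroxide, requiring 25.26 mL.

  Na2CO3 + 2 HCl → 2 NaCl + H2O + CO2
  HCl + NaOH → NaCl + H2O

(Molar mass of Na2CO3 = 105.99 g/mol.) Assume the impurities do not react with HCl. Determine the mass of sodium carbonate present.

1.541 g

n(HCl) added = 0.03883 × 1.056 = 0.04100 mol
n(NaOH) used in back-titration = 0.02526 × 0.4719 = 0.01192 mol
n(HCl) left over = 0.01192 mol (1:1 ratio)
n(HCl) consumed by analyte = 0.04100 − 0.01192 = 0.02908 mol
From the 1:2 ratio, n(Na2CO3) = 1/2 × 0.02908 = 0.01454 mol
mass of Na2CO3 = 0.01454 × 105.99 = 1.541 g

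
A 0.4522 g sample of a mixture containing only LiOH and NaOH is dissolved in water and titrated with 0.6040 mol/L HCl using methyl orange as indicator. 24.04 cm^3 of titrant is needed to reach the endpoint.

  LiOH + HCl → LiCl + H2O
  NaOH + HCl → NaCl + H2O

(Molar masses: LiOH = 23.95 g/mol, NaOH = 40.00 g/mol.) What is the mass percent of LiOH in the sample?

42.44 %

n(HCl) = 0.02404 × 0.6040 = 0.01452 mol
Let x = n(LiOH), y = n(NaOH).
Titrant: 1x + 1y = 0.01452;  mass: 23.95x + 40.00y = 0.4522
Solving, x = 8.013 × 10^-3 mol, y = 6.507 × 10^-3 mol
mass of LiOH = 8.013 × 10^-3 × 23.95 = 0.1919 g
% LiOH = 0.1919 / 0.4522 × 100 = 42.44 %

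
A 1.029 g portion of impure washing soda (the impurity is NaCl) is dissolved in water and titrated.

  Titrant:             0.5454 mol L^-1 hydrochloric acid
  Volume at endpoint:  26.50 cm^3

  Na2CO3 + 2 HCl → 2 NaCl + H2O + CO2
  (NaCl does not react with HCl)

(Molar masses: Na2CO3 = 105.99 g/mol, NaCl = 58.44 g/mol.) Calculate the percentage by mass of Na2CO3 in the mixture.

n(HCl) = 0.02650 × 0.5454 = 0.01445 mol
Let x = n(Na2CO3), y = n(NaCl).
Titrant: 2x = 0.01445;  mass: 105.99x + 58.44y = 1.029
Solving, x = 7.227 × 10^-3 mol, y = 4.501 × 10^-3 mol
mass of Na2CO3 = 7.227 × 10^-3 × 105.99 = 0.7659 g
% Na2CO3 = 0.7659 / 1.029 × 100 = 74.44 %

74.44 %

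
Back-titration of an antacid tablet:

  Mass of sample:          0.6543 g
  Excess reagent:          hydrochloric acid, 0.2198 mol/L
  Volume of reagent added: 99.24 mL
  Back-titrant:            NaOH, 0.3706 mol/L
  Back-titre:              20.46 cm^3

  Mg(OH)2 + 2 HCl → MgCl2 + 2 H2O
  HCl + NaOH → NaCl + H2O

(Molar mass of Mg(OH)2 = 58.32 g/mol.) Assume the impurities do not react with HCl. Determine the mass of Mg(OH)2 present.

n(HCl) added = 0.09924 × 0.2198 = 0.02181 mol
n(NaOH) used in back-titration = 0.02046 × 0.3706 = 7.582 × 10^-3 mol
n(HCl) left over = 7.582 × 10^-3 mol (1:1 ratio)
n(HCl) consumed by analyte = 0.02181 − 7.582 × 10^-3 = 0.01423 mol
From the 1:2 ratio, n(Mg(OH)2) = 1/2 × 0.01423 = 7.115 × 10^-3 mol
mass of Mg(OH)2 = 7.115 × 10^-3 × 58.32 = 0.4150 g

0.4150 g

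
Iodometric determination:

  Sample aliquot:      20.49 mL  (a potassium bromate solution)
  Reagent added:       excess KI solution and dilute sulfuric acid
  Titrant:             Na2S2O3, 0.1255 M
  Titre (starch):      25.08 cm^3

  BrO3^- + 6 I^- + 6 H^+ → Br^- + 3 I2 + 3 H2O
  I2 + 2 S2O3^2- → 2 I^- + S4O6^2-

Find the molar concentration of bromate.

0.02560 M

n(S2O3^2-) = 0.02508 × 0.1255 = 3.148 × 10^-3 mol
n(I2) = n(S2O3^2-)/2 = 1.574 × 10^-3 mol
From the 1:3 ratio, n(BrO3^-) in the aliquot = 1/3 × 1.574 × 10^-3 = 5.246 × 10^-4 mol
[BrO3^-] = 5.246 × 10^-4 / 0.02049 = 0.02560 mol/L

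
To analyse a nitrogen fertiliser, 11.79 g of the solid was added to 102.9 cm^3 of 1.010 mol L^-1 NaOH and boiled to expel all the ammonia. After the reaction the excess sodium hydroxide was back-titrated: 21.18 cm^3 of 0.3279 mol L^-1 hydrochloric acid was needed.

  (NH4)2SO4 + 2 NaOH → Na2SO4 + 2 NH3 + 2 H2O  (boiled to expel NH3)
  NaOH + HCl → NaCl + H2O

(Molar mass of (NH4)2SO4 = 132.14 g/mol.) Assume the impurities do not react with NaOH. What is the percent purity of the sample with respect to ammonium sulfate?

54.35 %

n(NaOH) added = 0.1029 × 1.010 = 0.1039 mol
n(HCl) used in back-titration = 0.02118 × 0.3279 = 6.945 × 10^-3 mol
n(NaOH) left over = 6.945 × 10^-3 mol (1:1 ratio)
n(NaOH) consumed by analyte = 0.1039 − 6.945 × 10^-3 = 0.09698 mol
From the 1:2 ratio, n((NH4)2SO4) = 1/2 × 0.09698 = 0.04849 mol
mass of (NH4)2SO4 = 0.04849 × 132.14 = 6.408 g
% (NH4)2SO4 = 6.408 / 11.79 × 100 = 54.35 %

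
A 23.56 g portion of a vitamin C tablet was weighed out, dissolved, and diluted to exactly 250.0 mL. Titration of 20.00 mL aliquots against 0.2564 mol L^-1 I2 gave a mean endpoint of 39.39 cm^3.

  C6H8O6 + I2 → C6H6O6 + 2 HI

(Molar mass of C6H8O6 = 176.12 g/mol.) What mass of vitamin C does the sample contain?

n(I2) per titration = 0.03939 × 0.2564 = 0.01010 mol
n(C6H8O6) in each aliquot = 0.01010 mol (1:1 ratio)
n(C6H8O6) in the whole flask = 0.01010 × 250.0/20.00 = 0.1262 mol
mass of C6H8O6 = 0.1262 × 176.12 = 22.23 g

22.23 g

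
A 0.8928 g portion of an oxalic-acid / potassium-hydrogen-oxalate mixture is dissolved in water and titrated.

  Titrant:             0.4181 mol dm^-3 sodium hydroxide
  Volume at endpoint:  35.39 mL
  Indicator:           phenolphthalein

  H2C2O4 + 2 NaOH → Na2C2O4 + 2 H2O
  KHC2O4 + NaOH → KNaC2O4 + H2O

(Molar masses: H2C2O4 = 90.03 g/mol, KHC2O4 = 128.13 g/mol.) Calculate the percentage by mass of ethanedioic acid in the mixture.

60.85 %

n(NaOH) = 0.03539 × 0.4181 = 0.01480 mol
Let x = n(H2C2O4), y = n(KHC2O4).
Titrant: 2x + 1y = 0.01480;  mass: 90.03x + 128.13y = 0.8928
Solving, x = 6.034 × 10^-3 mol, y = 2.728 × 10^-3 mol
mass of H2C2O4 = 6.034 × 10^-3 × 90.03 = 0.5433 g
% H2C2O4 = 0.5433 / 0.8928 × 100 = 60.85 %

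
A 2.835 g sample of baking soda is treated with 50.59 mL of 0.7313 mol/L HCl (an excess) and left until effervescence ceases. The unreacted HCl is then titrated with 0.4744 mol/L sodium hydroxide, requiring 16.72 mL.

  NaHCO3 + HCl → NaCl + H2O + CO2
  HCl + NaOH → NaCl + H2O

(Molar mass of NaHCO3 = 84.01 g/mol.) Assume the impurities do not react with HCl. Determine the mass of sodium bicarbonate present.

n(HCl) added = 0.05059 × 0.7313 = 0.03700 mol
n(NaOH) used in back-titration = 0.01672 × 0.4744 = 7.932 × 10^-3 mol
n(HCl) left over = 7.932 × 10^-3 mol (1:1 ratio)
n(HCl) consumed by analyte = 0.03700 − 7.932 × 10^-3 = 0.02906 mol
n(NaHCO3) = 0.02906 mol (1:1 ratio)
mass of NaHCO3 = 0.02906 × 84.01 = 2.442 g

2.442 g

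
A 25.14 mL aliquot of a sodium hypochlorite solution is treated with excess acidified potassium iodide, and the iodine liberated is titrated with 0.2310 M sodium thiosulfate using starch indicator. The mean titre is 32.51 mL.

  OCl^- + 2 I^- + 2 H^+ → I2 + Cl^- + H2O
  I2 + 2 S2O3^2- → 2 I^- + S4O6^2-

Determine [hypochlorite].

0.1494 M

n(S2O3^2-) = 0.03251 × 0.2310 = 7.510 × 10^-3 mol
n(I2) = n(S2O3^2-)/2 = 3.755 × 10^-3 mol
n(OCl^-) in the aliquot = 3.755 × 10^-3 mol (1:1 ratio)
[OCl^-] = 3.755 × 10^-3 / 0.02514 = 0.1494 mol/L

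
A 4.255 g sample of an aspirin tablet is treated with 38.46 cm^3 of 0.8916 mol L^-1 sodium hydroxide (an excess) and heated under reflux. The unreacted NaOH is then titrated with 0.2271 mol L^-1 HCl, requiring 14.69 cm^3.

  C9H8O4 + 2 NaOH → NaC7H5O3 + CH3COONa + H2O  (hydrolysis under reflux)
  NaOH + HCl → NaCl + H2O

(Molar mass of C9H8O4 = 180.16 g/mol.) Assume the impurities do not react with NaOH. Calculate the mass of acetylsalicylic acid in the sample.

n(NaOH) added = 0.03846 × 0.8916 = 0.03429 mol
n(HCl) used in back-titration = 0.01469 × 0.2271 = 3.336 × 10^-3 mol
n(NaOH) left over = 3.336 × 10^-3 mol (1:1 ratio)
n(NaOH) consumed by analyte = 0.03429 − 3.336 × 10^-3 = 0.03095 mol
From the 1:2 ratio, n(C9H8O4) = 1/2 × 0.03095 = 0.01548 mol
mass of C9H8O4 = 0.01548 × 180.16 = 2.788 g

2.788 g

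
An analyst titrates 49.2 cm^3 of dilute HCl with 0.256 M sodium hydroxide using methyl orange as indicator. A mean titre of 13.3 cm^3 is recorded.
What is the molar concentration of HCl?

0.0692 M

HCl + NaOH → NaCl + H2O
n(NaOH) = 0.0133 L × 0.256 mol/L = 3.40 × 10^-3 mol
n(HCl) = 3.40 × 10^-3 mol (1:1 mole ratio)
[HCl] = 3.40 × 10^-3 mol / 0.0492 L = 0.0692 mol/L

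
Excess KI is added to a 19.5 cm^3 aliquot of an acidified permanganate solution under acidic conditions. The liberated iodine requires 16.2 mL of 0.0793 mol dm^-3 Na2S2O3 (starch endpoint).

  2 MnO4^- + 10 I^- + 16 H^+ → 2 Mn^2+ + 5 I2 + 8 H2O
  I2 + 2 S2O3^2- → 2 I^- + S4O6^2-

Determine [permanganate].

0.0132 mol/L

n(S2O3^2-) = 0.0162 × 0.0793 = 1.28 × 10^-3 mol
n(I2) = n(S2O3^2-)/2 = 6.42 × 10^-4 mol
From the 2:5 ratio, n(MnO4^-) in the aliquot = 2/5 × 6.42 × 10^-4 = 2.57 × 10^-4 mol
[MnO4^-] = 2.57 × 10^-4 / 0.0195 = 0.0132 mol/L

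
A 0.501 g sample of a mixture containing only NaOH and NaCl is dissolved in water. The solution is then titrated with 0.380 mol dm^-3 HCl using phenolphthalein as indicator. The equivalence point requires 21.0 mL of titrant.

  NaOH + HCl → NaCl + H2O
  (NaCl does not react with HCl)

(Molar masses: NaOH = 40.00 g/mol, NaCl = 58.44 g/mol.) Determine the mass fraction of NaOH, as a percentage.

n(HCl) = 0.0210 × 0.380 = 7.98 × 10^-3 mol
Let x = n(NaOH), y = n(NaCl).
Titrant: 1x = 7.98 × 10^-3;  mass: 40.00x + 58.44y = 0.501
Solving, x = 7.98 × 10^-3 mol, y = 3.11 × 10^-3 mol
mass of NaOH = 7.98 × 10^-3 × 40.00 = 0.319 g
% NaOH = 0.319 / 0.501 × 100 = 63.7 %

63.7 %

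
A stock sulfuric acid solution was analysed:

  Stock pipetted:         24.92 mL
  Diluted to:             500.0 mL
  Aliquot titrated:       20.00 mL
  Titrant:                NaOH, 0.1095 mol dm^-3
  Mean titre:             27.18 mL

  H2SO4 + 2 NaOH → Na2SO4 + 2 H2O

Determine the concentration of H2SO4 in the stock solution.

1.493 mol/L

n(NaOH) = 0.02718 × 0.1095 = 2.976 × 10^-3 mol
From the 1:2 ratio, n(H2SO4) in the aliquot = 1/2 × 2.976 × 10^-3 = 1.488 × 10^-3 mol
[H2SO4]_dilute = 1.488 × 10^-3 / 0.02000 = 0.07441 mol/L
Dilution factor = 500.0 / 24.92 = 20.06
[H2SO4]_stock = 0.07441 × 20.06 = 1.493 mol/L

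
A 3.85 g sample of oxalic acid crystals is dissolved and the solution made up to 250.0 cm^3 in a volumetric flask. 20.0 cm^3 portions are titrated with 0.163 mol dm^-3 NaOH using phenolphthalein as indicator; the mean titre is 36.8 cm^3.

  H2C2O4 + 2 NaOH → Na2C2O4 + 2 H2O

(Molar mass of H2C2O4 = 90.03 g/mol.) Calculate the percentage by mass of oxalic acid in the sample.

n(NaOH) per titration = 0.0368 × 0.163 = 6.00 × 10^-3 mol
From the 1:2 ratio, n(H2C2O4) in each aliquot = 1/2 × 6.00 × 10^-3 = 3.00 × 10^-3 mol
n(H2C2O4) in the whole flask = 3.00 × 10^-3 × 250.0/20.0 = 0.0375 mol
mass of H2C2O4 = 0.0375 × 90.03 = 3.38 g
% H2C2O4 = 3.38 / 3.85 × 100 = 87.7 %

87.7 %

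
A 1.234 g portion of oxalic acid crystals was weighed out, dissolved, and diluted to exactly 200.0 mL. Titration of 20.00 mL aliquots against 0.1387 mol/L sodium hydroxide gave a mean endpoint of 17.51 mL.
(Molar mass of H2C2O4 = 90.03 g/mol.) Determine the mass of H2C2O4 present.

1.093 g

H2C2O4 + 2 NaOH → Na2C2O4 + 2 H2O
n(NaOH) per titration = 0.01751 × 0.1387 = 2.429 × 10^-3 mol
From the 1:2 ratio, n(H2C2O4) in each aliquot = 1/2 × 2.429 × 10^-3 = 1.214 × 10^-3 mol
n(H2C2O4) in the whole flask = 1.214 × 10^-3 × 200.0/20.00 = 0.01214 mol
mass of H2C2O4 = 0.01214 × 90.03 = 1.093 g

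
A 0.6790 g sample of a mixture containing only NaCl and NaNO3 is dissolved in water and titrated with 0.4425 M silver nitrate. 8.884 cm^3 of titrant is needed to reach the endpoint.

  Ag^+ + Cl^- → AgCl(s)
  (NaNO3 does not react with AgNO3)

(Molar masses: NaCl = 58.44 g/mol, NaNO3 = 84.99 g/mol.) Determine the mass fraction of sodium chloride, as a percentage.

33.83 %

n(AgNO3) = 0.008884 × 0.4425 = 3.931 × 10^-3 mol
Let x = n(NaCl), y = n(NaNO3).
Titrant: 1x = 3.931 × 10^-3;  mass: 58.44x + 84.99y = 0.6790
Solving, x = 3.931 × 10^-3 mol, y = 5.286 × 10^-3 mol
mass of NaCl = 3.931 × 10^-3 × 58.44 = 0.2297 g
% NaCl = 0.2297 / 0.6790 × 100 = 33.83 %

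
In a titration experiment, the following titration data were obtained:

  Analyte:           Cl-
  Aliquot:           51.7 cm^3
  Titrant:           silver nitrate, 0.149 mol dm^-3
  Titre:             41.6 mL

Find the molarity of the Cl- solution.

Ag^+ + Cl^- → AgCl(s)
n(AgNO3) = 0.0416 L × 0.149 mol/L = 6.20 × 10^-3 mol
n(Cl-) = 6.20 × 10^-3 mol (1:1 mole ratio)
[Cl-] = 6.20 × 10^-3 mol / 0.0517 L = 0.120 mol/L

0.120 mol/L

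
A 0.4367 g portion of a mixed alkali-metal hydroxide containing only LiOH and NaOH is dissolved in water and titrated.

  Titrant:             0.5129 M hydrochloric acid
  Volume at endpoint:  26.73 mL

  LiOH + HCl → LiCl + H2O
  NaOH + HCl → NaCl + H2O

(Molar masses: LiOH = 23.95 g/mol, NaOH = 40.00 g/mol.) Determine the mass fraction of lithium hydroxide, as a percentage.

n(HCl) = 0.02673 × 0.5129 = 0.01371 mol
Let x = n(LiOH), y = n(NaOH).
Titrant: 1x + 1y = 0.01371;  mass: 23.95x + 40.00y = 0.4367
Solving, x = 6.959 × 10^-3 mol, y = 6.751 × 10^-3 mol
mass of LiOH = 6.959 × 10^-3 × 23.95 = 0.1667 g
% LiOH = 0.1667 / 0.4367 × 100 = 38.17 %

38.17 %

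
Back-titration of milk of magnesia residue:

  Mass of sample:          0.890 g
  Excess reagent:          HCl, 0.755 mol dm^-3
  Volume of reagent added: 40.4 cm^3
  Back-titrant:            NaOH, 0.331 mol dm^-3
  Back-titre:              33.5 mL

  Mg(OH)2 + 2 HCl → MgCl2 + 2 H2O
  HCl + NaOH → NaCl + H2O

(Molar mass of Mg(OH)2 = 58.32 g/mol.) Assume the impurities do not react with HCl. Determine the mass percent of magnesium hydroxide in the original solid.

63.6 %

n(HCl) added = 0.0404 × 0.755 = 0.0305 mol
n(NaOH) used in back-titration = 0.0335 × 0.331 = 0.0111 mol
n(HCl) left over = 0.0111 mol (1:1 ratio)
n(HCl) consumed by analyte = 0.0305 − 0.0111 = 0.0194 mol
From the 1:2 ratio, n(Mg(OH)2) = 1/2 × 0.0194 = 9.71 × 10^-3 mol
mass of Mg(OH)2 = 9.71 × 10^-3 × 58.32 = 0.566 g
% Mg(OH)2 = 0.566 / 0.890 × 100 = 63.6 %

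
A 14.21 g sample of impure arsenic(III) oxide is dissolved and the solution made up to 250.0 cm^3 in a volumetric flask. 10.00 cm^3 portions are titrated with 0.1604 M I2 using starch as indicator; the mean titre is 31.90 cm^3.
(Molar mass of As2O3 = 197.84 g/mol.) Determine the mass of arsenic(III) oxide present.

12.65 g

As2O3 + 2 I2 + 2 H2O → As2O5 + 4 HI
n(I2) per titration = 0.03190 × 0.1604 = 5.117 × 10^-3 mol
From the 1:2 ratio, n(As2O3) in each aliquot = 1/2 × 5.117 × 10^-3 = 2.558 × 10^-3 mol
n(As2O3) in the whole flask = 2.558 × 10^-3 × 250.0/10.00 = 0.06396 mol
mass of As2O3 = 0.06396 × 197.84 = 12.65 g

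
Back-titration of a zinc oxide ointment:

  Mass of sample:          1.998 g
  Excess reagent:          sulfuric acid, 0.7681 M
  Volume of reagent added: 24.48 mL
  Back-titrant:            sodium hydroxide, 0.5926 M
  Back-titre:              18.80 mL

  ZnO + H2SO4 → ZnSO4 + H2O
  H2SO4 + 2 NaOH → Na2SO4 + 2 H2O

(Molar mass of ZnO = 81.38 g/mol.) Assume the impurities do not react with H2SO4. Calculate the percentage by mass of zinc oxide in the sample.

n(H2SO4) added = 0.02448 × 0.7681 = 0.01880 mol
n(NaOH) used in back-titration = 0.01880 × 0.5926 = 0.01114 mol
From the 1:2 ratio, n(H2SO4) left over = 1/2 × 0.01114 = 5.570 × 10^-3 mol
n(H2SO4) consumed by analyte = 0.01880 − 5.570 × 10^-3 = 0.01323 mol
n(ZnO) = 0.01323 mol (1:1 ratio)
mass of ZnO = 0.01323 × 81.38 = 1.077 g
% ZnO = 1.077 / 1.998 × 100 = 53.90 %

53.90 %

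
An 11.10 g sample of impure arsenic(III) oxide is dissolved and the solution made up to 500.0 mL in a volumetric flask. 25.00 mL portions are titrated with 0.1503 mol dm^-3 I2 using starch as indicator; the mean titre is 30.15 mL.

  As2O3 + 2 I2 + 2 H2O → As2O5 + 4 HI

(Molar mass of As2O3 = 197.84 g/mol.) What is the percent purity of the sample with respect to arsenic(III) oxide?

n(I2) per titration = 0.03015 × 0.1503 = 4.532 × 10^-3 mol
From the 1:2 ratio, n(As2O3) in each aliquot = 1/2 × 4.532 × 10^-3 = 2.266 × 10^-3 mol
n(As2O3) in the whole flask = 2.266 × 10^-3 × 500.0/25.00 = 0.04532 mol
mass of As2O3 = 0.04532 × 197.84 = 8.965 g
% As2O3 = 8.965 / 11.10 × 100 = 80.77 %

80.77 %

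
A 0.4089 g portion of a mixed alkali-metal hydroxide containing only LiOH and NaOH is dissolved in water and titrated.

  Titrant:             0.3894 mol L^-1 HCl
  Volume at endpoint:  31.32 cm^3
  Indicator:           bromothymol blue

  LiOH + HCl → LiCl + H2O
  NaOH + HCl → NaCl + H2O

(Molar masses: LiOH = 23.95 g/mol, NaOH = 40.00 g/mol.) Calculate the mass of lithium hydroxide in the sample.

n(HCl) = 0.03132 × 0.3894 = 0.01220 mol
Let x = n(LiOH), y = n(NaOH).
Titrant: 1x + 1y = 0.01220;  mass: 23.95x + 40.00y = 0.4089
Solving, x = 4.918 × 10^-3 mol, y = 7.278 × 10^-3 mol
mass of LiOH = 4.918 × 10^-3 × 23.95 = 0.1178 g

0.1178 g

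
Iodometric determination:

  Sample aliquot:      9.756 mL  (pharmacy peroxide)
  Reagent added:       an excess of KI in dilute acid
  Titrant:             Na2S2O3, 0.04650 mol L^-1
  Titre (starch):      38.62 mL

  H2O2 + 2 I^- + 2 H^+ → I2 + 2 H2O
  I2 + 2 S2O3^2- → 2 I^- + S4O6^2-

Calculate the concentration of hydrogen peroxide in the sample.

0.09204 mol/L

n(S2O3^2-) = 0.03862 × 0.04650 = 1.796 × 10^-3 mol
n(I2) = n(S2O3^2-)/2 = 8.979 × 10^-4 mol
n(H2O2) in the aliquot = 8.979 × 10^-4 mol (1:1 ratio)
[H2O2] = 8.979 × 10^-4 / 0.009756 = 0.09204 mol/L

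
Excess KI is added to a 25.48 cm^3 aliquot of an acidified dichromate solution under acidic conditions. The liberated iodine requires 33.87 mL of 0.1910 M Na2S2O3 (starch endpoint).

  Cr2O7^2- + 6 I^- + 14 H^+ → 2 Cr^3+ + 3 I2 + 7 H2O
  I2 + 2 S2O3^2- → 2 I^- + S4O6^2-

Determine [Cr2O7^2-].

n(S2O3^2-) = 0.03387 × 0.1910 = 6.469 × 10^-3 mol
n(I2) = n(S2O3^2-)/2 = 3.235 × 10^-3 mol
From the 1:3 ratio, n(Cr2O7^2-) in the aliquot = 1/3 × 3.235 × 10^-3 = 1.078 × 10^-3 mol
[Cr2O7^2-] = 1.078 × 10^-3 / 0.02548 = 0.04232 mol/L

0.04232 M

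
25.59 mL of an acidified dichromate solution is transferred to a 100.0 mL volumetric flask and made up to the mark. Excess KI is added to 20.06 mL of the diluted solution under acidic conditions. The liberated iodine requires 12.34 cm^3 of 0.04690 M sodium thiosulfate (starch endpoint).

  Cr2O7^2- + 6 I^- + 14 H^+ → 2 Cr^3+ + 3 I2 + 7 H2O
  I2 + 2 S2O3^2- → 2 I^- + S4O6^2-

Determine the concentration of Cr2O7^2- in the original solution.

0.01879 M

n(S2O3^2-) = 0.01234 × 0.04690 = 5.787 × 10^-4 mol
n(I2) = n(S2O3^2-)/2 = 2.894 × 10^-4 mol
From the 1:3 ratio, n(Cr2O7^2-) in the aliquot = 1/3 × 2.894 × 10^-4 = 9.646 × 10^-5 mol
[Cr2O7^2-]_dilute = 9.646 × 10^-5 / 0.02006 = 0.004808 mol/L
[Cr2O7^2-]_original = 0.004808 × 100.0/25.59 = 0.01879 mol/L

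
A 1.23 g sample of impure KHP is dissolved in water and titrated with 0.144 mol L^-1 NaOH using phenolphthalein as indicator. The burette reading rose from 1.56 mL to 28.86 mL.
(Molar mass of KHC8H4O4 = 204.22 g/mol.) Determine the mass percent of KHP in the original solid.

KHC8H4O4 + NaOH → KNaC8H4O4 + H2O
n(NaOH) = 0.0273 L × 0.144 mol/L = 3.93 × 10^-3 mol
n(KHC8H4O4) = 3.93 × 10^-3 mol (1:1 ratio)
mass of KHC8H4O4 = 3.93 × 10^-3 × 204.22 g/mol = 0.803 g
% KHC8H4O4 = 0.803 / 1.23 × 100 = 65.3 %

65.3 %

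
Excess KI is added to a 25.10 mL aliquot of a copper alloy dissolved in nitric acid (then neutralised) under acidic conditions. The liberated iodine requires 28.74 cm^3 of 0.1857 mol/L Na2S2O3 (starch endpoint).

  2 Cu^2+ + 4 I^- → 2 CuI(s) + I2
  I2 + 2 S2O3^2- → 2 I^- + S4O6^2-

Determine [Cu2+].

n(S2O3^2-) = 0.02874 × 0.1857 = 5.337 × 10^-3 mol
n(I2) = n(S2O3^2-)/2 = 2.669 × 10^-3 mol
From the 2:1 ratio, n(Cu2+) in the aliquot = 2/1 × 2.669 × 10^-3 = 5.337 × 10^-3 mol
[Cu2+] = 5.337 × 10^-3 / 0.02510 = 0.2126 mol/L

0.2126 mol/L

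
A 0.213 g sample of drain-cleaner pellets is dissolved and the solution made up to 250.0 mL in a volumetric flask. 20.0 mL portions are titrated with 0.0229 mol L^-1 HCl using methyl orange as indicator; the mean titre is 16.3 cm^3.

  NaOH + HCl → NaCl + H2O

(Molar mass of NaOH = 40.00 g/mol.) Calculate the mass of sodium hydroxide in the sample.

n(HCl) per titration = 0.0163 × 0.0229 = 3.73 × 10^-4 mol
n(NaOH) in each aliquot = 3.73 × 10^-4 mol (1:1 ratio)
n(NaOH) in the whole flask = 3.73 × 10^-4 × 250.0/20.0 = 4.67 × 10^-3 mol
mass of NaOH = 4.67 × 10^-3 × 40.00 = 0.187 g

0.187 g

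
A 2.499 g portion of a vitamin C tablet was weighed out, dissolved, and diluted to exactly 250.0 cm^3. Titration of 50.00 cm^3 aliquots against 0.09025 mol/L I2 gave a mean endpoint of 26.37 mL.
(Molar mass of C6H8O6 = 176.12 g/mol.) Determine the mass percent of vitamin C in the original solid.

83.86 %

C6H8O6 + I2 → C6H6O6 + 2 HI
n(I2) per titration = 0.02637 × 0.09025 = 2.380 × 10^-3 mol
n(C6H8O6) in each aliquot = 2.380 × 10^-3 mol (1:1 ratio)
n(C6H8O6) in the whole flask = 2.380 × 10^-3 × 250.0/50.00 = 0.01190 mol
mass of C6H8O6 = 0.01190 × 176.12 = 2.096 g
% C6H8O6 = 2.096 / 2.499 × 100 = 83.86 %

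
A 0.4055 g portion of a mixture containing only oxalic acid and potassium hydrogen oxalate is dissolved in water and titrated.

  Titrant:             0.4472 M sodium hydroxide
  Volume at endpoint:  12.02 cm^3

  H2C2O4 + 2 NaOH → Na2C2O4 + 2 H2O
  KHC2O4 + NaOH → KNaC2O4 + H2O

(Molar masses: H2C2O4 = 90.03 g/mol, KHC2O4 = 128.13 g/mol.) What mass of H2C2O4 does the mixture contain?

0.1534 g

n(NaOH) = 0.01202 × 0.4472 = 5.375 × 10^-3 mol
Let x = n(H2C2O4), y = n(KHC2O4).
Titrant: 2x + 1y = 5.375 × 10^-3;  mass: 90.03x + 128.13y = 0.4055
Solving, x = 1.704 × 10^-3 mol, y = 1.968 × 10^-3 mol
mass of H2C2O4 = 1.704 × 10^-3 × 90.03 = 0.1534 g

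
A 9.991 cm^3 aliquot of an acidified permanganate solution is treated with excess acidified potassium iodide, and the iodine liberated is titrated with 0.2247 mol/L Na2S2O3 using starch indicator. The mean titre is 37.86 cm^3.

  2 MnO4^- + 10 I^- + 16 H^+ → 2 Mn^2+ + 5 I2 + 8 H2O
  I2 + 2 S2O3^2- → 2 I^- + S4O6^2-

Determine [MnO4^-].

n(S2O3^2-) = 0.03786 × 0.2247 = 8.507 × 10^-3 mol
n(I2) = n(S2O3^2-)/2 = 4.254 × 10^-3 mol
From the 2:5 ratio, n(MnO4^-) in the aliquot = 2/5 × 4.254 × 10^-3 = 1.701 × 10^-3 mol
[MnO4^-] = 1.701 × 10^-3 / 0.009991 = 0.1703 mol/L

0.1703 mol/L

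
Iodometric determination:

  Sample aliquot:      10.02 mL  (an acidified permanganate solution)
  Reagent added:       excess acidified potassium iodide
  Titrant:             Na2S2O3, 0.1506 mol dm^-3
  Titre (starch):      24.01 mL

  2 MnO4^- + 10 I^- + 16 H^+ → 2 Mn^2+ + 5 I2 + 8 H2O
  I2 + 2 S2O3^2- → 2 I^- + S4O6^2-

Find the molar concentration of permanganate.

n(S2O3^2-) = 0.02401 × 0.1506 = 3.616 × 10^-3 mol
n(I2) = n(S2O3^2-)/2 = 1.808 × 10^-3 mol
From the 2:5 ratio, n(MnO4^-) in the aliquot = 2/5 × 1.808 × 10^-3 = 7.232 × 10^-4 mol
[MnO4^-] = 7.232 × 10^-4 / 0.01002 = 0.07217 mol/L

0.07217 mol/L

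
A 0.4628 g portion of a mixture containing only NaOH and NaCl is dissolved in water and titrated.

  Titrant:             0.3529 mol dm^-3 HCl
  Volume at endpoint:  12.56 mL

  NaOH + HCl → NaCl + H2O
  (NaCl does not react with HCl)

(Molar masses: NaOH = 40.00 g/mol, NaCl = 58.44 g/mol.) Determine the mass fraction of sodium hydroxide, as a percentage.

38.31 %

n(HCl) = 0.01256 × 0.3529 = 4.432 × 10^-3 mol
Let x = n(NaOH), y = n(NaCl).
Titrant: 1x = 4.432 × 10^-3;  mass: 40.00x + 58.44y = 0.4628
Solving, x = 4.432 × 10^-3 mol, y = 4.885 × 10^-3 mol
mass of NaOH = 4.432 × 10^-3 × 40.00 = 0.1773 g
% NaOH = 0.1773 / 0.4628 × 100 = 38.31 %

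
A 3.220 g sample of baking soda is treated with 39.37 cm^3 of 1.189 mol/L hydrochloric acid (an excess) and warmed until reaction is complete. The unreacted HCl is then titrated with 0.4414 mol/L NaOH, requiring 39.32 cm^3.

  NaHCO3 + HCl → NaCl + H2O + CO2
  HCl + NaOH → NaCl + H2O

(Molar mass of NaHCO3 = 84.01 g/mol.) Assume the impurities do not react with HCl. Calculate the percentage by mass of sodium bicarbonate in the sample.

76.85 %

n(HCl) added = 0.03937 × 1.189 = 0.04681 mol
n(NaOH) used in back-titration = 0.03932 × 0.4414 = 0.01736 mol
n(HCl) left over = 0.01736 mol (1:1 ratio)
n(HCl) consumed by analyte = 0.04681 − 0.01736 = 0.02946 mol
n(NaHCO3) = 0.02946 mol (1:1 ratio)
mass of NaHCO3 = 0.02946 × 84.01 = 2.475 g
% NaHCO3 = 2.475 / 3.220 × 100 = 76.85 %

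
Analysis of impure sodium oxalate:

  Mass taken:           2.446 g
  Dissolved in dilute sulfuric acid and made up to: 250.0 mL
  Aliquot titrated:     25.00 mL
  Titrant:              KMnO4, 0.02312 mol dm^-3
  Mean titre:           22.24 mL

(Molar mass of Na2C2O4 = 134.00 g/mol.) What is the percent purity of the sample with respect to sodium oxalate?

70.42 %

2 MnO4^- + 5 C2O4^2- + 16 H^+ → 2 Mn^2+ + 10 CO2 + 8 H2O
n(KMnO4) per titration = 0.02224 × 0.02312 = 5.142 × 10^-4 mol
From the 5:2 ratio, n(Na2C2O4) in each aliquot = 5/2 × 5.142 × 10^-4 = 1.285 × 10^-3 mol
n(Na2C2O4) in the whole flask = 1.285 × 10^-3 × 250.0/25.00 = 0.01285 mol
mass of Na2C2O4 = 0.01285 × 134.00 = 1.723 g
% Na2C2O4 = 1.723 / 2.446 × 100 = 70.42 %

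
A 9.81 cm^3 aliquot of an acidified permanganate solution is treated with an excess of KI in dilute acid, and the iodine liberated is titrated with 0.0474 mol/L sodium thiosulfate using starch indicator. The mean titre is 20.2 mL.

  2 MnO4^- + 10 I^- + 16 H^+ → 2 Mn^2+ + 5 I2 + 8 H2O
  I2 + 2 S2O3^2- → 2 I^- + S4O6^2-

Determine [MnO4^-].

n(S2O3^2-) = 0.0202 × 0.0474 = 9.57 × 10^-4 mol
n(I2) = n(S2O3^2-)/2 = 4.79 × 10^-4 mol
From the 2:5 ratio, n(MnO4^-) in the aliquot = 2/5 × 4.79 × 10^-4 = 1.91 × 10^-4 mol
[MnO4^-] = 1.91 × 10^-4 / 0.00981 = 0.0195 mol/L

0.0195 mol/L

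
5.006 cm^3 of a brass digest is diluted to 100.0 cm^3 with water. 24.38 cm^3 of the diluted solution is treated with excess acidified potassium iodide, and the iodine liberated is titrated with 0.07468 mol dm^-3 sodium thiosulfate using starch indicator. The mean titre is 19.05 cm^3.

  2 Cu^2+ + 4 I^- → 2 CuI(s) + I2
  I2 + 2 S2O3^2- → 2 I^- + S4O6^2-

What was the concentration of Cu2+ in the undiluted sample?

1.166 mol/L

n(S2O3^2-) = 0.01905 × 0.07468 = 1.423 × 10^-3 mol
n(I2) = n(S2O3^2-)/2 = 7.113 × 10^-4 mol
From the 2:1 ratio, n(Cu2+) in the aliquot = 2/1 × 7.113 × 10^-4 = 1.423 × 10^-3 mol
[Cu2+]_dilute = 1.423 × 10^-3 / 0.02438 = 0.05835 mol/L
[Cu2+]_original = 0.05835 × 100.0/5.006 = 1.166 mol/L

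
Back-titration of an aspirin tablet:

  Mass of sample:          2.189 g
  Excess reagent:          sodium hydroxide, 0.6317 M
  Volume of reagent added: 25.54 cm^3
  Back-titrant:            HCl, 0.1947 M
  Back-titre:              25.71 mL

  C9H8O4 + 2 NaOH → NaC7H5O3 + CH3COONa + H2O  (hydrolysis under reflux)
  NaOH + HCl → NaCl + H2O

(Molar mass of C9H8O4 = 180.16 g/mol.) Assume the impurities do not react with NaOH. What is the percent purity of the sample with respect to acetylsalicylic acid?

45.79 %

n(NaOH) added = 0.02554 × 0.6317 = 0.01613 mol
n(HCl) used in back-titration = 0.02571 × 0.1947 = 5.006 × 10^-3 mol
n(NaOH) left over = 5.006 × 10^-3 mol (1:1 ratio)
n(NaOH) consumed by analyte = 0.01613 − 5.006 × 10^-3 = 0.01113 mol
From the 1:2 ratio, n(C9H8O4) = 1/2 × 0.01113 = 5.564 × 10^-3 mol
mass of C9H8O4 = 5.564 × 10^-3 × 180.16 = 1.002 g
% C9H8O4 = 1.002 / 2.189 × 100 = 45.79 %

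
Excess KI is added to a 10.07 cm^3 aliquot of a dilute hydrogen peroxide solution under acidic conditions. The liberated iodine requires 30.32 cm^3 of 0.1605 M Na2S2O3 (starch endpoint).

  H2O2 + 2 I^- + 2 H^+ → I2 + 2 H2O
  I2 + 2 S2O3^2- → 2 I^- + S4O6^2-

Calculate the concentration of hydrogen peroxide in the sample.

0.2416 M

n(S2O3^2-) = 0.03032 × 0.1605 = 4.866 × 10^-3 mol
n(I2) = n(S2O3^2-)/2 = 2.433 × 10^-3 mol
n(H2O2) in the aliquot = 2.433 × 10^-3 mol (1:1 ratio)
[H2O2] = 2.433 × 10^-3 / 0.01007 = 0.2416 mol/L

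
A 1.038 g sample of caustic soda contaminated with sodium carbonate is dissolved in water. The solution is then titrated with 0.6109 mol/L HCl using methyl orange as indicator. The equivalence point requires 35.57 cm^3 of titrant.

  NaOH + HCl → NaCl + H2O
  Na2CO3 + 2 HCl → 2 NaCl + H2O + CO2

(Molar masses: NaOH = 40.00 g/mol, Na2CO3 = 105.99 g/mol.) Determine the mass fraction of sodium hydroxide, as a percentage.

33.68 %

n(HCl) = 0.03557 × 0.6109 = 0.02173 mol
Let x = n(NaOH), y = n(Na2CO3).
Titrant: 1x + 2y = 0.02173;  mass: 40.00x + 105.99y = 1.038
Solving, x = 8.739 × 10^-3 mol, y = 6.495 × 10^-3 mol
mass of NaOH = 8.739 × 10^-3 × 40.00 = 0.3496 g
% NaOH = 0.3496 / 1.038 × 100 = 33.68 %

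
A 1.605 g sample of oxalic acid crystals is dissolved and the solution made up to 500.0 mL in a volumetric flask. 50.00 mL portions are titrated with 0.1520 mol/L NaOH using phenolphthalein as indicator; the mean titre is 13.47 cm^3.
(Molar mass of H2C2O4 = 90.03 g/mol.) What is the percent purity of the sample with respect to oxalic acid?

H2C2O4 + 2 NaOH → Na2C2O4 + 2 H2O
n(NaOH) per titration = 0.01347 × 0.1520 = 2.047 × 10^-3 mol
From the 1:2 ratio, n(H2C2O4) in each aliquot = 1/2 × 2.047 × 10^-3 = 1.024 × 10^-3 mol
n(H2C2O4) in the whole flask = 1.024 × 10^-3 × 500.0/50.00 = 0.01024 mol
mass of H2C2O4 = 0.01024 × 90.03 = 0.9217 g
% H2C2O4 = 0.9217 / 1.605 × 100 = 57.42 %

57.42 %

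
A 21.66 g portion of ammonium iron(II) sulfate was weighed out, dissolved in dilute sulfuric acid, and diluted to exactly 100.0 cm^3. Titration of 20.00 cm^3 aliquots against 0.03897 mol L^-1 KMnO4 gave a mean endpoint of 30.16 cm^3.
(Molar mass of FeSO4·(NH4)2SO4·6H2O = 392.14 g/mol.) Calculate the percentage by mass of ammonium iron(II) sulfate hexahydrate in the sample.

MnO4^- + 5 Fe^2+ + 8 H^+ → Mn^2+ + 5 Fe^3+ + 4 H2O
n(KMnO4) per titration = 0.03016 × 0.03897 = 1.175 × 10^-3 mol
From the 5:1 ratio, n(FeSO4·(NH4)2SO4·6H2O) in each aliquot = 5/1 × 1.175 × 10^-3 = 5.877 × 10^-3 mol
n(FeSO4·(NH4)2SO4·6H2O) in the whole flask = 5.877 × 10^-3 × 100.0/20.00 = 0.02938 mol
mass of FeSO4·(NH4)2SO4·6H2O = 0.02938 × 392.14 = 11.52 g
% FeSO4·(NH4)2SO4·6H2O = 11.52 / 21.66 × 100 = 53.20 %

53.20 %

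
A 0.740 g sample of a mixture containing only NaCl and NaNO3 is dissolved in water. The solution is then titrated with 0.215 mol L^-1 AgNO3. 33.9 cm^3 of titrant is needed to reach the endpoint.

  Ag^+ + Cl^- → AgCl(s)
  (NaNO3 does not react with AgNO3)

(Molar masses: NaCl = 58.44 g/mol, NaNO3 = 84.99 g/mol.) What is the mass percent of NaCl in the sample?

57.6 %

n(AgNO3) = 0.0339 × 0.215 = 7.29 × 10^-3 mol
Let x = n(NaCl), y = n(NaNO3).
Titrant: 1x = 7.29 × 10^-3;  mass: 58.44x + 84.99y = 0.740
Solving, x = 7.29 × 10^-3 mol, y = 3.70 × 10^-3 mol
mass of NaCl = 7.29 × 10^-3 × 58.44 = 0.426 g
% NaCl = 0.426 / 0.740 × 100 = 57.6 %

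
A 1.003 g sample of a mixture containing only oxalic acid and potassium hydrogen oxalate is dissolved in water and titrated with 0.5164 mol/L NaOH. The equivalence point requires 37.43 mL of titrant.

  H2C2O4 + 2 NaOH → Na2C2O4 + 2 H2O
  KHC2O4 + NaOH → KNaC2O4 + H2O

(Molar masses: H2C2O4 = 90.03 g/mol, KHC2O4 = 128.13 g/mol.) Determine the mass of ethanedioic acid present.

0.7981 g

n(NaOH) = 0.03743 × 0.5164 = 0.01933 mol
Let x = n(H2C2O4), y = n(KHC2O4).
Titrant: 2x + 1y = 0.01933;  mass: 90.03x + 128.13y = 1.003
Solving, x = 8.865 × 10^-3 mol, y = 1.599 × 10^-3 mol
mass of H2C2O4 = 8.865 × 10^-3 × 90.03 = 0.7981 g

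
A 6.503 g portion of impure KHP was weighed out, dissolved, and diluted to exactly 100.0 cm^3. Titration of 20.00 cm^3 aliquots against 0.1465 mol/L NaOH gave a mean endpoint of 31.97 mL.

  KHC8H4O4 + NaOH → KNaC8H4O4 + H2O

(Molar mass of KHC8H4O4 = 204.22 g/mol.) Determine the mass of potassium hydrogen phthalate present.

n(NaOH) per titration = 0.03197 × 0.1465 = 4.684 × 10^-3 mol
n(KHC8H4O4) in each aliquot = 4.684 × 10^-3 mol (1:1 ratio)
n(KHC8H4O4) in the whole flask = 4.684 × 10^-3 × 100.0/20.00 = 0.02342 mol
mass of KHC8H4O4 = 0.02342 × 204.22 = 4.782 g

4.782 g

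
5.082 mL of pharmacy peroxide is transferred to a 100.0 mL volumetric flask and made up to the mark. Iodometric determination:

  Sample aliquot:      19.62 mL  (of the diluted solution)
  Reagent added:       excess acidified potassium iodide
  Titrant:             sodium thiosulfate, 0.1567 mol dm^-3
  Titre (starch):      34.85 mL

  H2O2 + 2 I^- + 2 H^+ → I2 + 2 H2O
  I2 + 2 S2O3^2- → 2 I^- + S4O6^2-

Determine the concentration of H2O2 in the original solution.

n(S2O3^2-) = 0.03485 × 0.1567 = 5.461 × 10^-3 mol
n(I2) = n(S2O3^2-)/2 = 2.730 × 10^-3 mol
n(H2O2) in the aliquot = 2.730 × 10^-3 mol (1:1 ratio)
[H2O2]_dilute = 2.730 × 10^-3 / 0.01962 = 0.1392 mol/L
[H2O2]_original = 0.1392 × 100.0/5.082 = 2.738 mol/L

2.738 mol/L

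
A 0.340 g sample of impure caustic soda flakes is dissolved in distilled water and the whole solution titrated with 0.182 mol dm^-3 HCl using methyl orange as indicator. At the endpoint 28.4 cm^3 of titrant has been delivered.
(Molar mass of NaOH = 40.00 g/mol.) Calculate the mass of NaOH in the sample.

NaOH + HCl → NaCl + H2O
n(HCl) = 0.0284 L × 0.182 mol/L = 5.17 × 10^-3 mol
n(NaOH) = 5.17 × 10^-3 mol (1:1 ratio)
mass of NaOH = 5.17 × 10^-3 × 40.00 g/mol = 0.207 g

0.207 g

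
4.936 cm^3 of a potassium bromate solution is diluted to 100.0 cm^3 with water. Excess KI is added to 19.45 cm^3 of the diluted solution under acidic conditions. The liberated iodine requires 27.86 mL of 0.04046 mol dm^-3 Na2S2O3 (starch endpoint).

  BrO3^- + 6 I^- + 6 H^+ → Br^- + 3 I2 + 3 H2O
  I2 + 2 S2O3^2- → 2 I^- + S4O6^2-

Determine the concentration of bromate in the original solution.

n(S2O3^2-) = 0.02786 × 0.04046 = 1.127 × 10^-3 mol
n(I2) = n(S2O3^2-)/2 = 5.636 × 10^-4 mol
From the 1:3 ratio, n(BrO3^-) in the aliquot = 1/3 × 5.636 × 10^-4 = 1.879 × 10^-4 mol
[BrO3^-]_dilute = 1.879 × 10^-4 / 0.01945 = 0.009659 mol/L
[BrO3^-]_original = 0.009659 × 100.0/4.936 = 0.1957 mol/L

0.1957 mol/L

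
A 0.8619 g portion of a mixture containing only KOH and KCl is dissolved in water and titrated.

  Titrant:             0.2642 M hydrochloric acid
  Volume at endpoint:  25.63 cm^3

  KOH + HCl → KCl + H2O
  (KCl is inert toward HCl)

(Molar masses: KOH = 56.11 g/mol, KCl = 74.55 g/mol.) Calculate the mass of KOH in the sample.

n(HCl) = 0.02563 × 0.2642 = 6.771 × 10^-3 mol
Let x = n(KOH), y = n(KCl).
Titrant: 1x = 6.771 × 10^-3;  mass: 56.11x + 74.55y = 0.8619
Solving, x = 6.771 × 10^-3 mol, y = 6.465 × 10^-3 mol
mass of KOH = 6.771 × 10^-3 × 56.11 = 0.3799 g

0.3799 g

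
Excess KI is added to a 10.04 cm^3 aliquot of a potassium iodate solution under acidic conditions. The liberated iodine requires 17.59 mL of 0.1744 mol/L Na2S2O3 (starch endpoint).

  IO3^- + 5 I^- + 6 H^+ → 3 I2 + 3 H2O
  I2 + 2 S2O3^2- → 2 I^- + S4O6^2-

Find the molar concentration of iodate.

0.05092 mol/L

n(S2O3^2-) = 0.01759 × 0.1744 = 3.068 × 10^-3 mol
n(I2) = n(S2O3^2-)/2 = 1.534 × 10^-3 mol
From the 1:3 ratio, n(IO3^-) in the aliquot = 1/3 × 1.534 × 10^-3 = 5.113 × 10^-4 mol
[IO3^-] = 5.113 × 10^-4 / 0.01004 = 0.05092 mol/L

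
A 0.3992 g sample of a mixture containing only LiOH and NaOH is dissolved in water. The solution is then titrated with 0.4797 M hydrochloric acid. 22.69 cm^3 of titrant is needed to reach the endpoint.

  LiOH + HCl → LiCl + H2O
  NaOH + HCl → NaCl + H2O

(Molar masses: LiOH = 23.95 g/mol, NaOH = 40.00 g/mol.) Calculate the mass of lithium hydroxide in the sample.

0.05398 g

n(HCl) = 0.02269 × 0.4797 = 0.01088 mol
Let x = n(LiOH), y = n(NaOH).
Titrant: 1x + 1y = 0.01088;  mass: 23.95x + 40.00y = 0.3992
Solving, x = 2.254 × 10^-3 mol, y = 8.630 × 10^-3 mol
mass of LiOH = 2.254 × 10^-3 × 23.95 = 0.05398 g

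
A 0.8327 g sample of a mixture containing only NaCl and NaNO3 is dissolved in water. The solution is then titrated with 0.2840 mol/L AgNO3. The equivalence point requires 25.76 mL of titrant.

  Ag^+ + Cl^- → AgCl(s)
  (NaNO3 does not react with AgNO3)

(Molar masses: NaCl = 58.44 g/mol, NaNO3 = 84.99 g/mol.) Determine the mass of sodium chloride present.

0.4275 g

n(AgNO3) = 0.02576 × 0.2840 = 7.316 × 10^-3 mol
Let x = n(NaCl), y = n(NaNO3).
Titrant: 1x = 7.316 × 10^-3;  mass: 58.44x + 84.99y = 0.8327
Solving, x = 7.316 × 10^-3 mol, y = 4.767 × 10^-3 mol
mass of NaCl = 7.316 × 10^-3 × 58.44 = 0.4275 g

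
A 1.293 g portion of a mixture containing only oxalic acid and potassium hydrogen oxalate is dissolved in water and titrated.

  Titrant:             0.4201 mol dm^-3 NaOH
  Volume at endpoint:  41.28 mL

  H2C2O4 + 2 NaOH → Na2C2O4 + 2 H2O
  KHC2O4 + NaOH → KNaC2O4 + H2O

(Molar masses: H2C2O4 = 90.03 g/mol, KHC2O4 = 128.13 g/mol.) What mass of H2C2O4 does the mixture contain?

n(NaOH) = 0.04128 × 0.4201 = 0.01734 mol
Let x = n(H2C2O4), y = n(KHC2O4).
Titrant: 2x + 1y = 0.01734;  mass: 90.03x + 128.13y = 1.293
Solving, x = 5.589 × 10^-3 mol, y = 6.164 × 10^-3 mol
mass of H2C2O4 = 5.589 × 10^-3 × 90.03 = 0.5031 g

0.5031 g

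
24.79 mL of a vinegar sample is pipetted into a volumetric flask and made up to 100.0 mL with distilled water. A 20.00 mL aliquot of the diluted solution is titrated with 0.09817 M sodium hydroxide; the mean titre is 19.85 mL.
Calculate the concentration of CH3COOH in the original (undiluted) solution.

CH3COOH + NaOH → CH3COONa + H2O
n(NaOH) = 0.01985 × 0.09817 = 1.949 × 10^-3 mol
n(CH3COOH) in the aliquot = 1.949 × 10^-3 mol (1:1 ratio)
[CH3COOH]_dilute = 1.949 × 10^-3 / 0.02000 = 0.09743 mol/L
Dilution factor = 100.0 / 24.79 = 4.034
[CH3COOH]_stock = 0.09743 × 4.034 = 0.3930 mol/L

0.3930 M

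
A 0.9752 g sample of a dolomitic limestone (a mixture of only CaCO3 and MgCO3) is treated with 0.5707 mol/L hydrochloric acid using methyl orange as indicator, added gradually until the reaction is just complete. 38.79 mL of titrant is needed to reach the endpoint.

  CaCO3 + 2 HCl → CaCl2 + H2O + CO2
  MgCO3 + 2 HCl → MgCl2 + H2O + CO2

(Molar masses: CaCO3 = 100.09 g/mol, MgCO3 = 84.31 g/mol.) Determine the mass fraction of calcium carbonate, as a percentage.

n(HCl) = 0.03879 × 0.5707 = 0.02214 mol
Let x = n(CaCO3), y = n(MgCO3).
Titrant: 2x + 2y = 0.02214;  mass: 100.09x + 84.31y = 0.9752
Solving, x = 2.661 × 10^-3 mol, y = 8.407 × 10^-3 mol
mass of CaCO3 = 2.661 × 10^-3 × 100.09 = 0.2664 g
% CaCO3 = 0.2664 / 0.9752 × 100 = 27.31 %

27.31 %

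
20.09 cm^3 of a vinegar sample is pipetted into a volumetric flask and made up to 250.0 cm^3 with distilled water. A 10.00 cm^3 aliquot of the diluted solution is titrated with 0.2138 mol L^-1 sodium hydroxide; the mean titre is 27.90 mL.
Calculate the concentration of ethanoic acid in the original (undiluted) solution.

CH3COOH + NaOH → CH3COONa + H2O
n(NaOH) = 0.02790 × 0.2138 = 5.965 × 10^-3 mol
n(CH3COOH) in the aliquot = 5.965 × 10^-3 mol (1:1 ratio)
[CH3COOH]_dilute = 5.965 × 10^-3 / 0.01000 = 0.5965 mol/L
Dilution factor = 250.0 / 20.09 = 12.44
[CH3COOH]_stock = 0.5965 × 12.44 = 7.423 mol/L

7.423 mol/L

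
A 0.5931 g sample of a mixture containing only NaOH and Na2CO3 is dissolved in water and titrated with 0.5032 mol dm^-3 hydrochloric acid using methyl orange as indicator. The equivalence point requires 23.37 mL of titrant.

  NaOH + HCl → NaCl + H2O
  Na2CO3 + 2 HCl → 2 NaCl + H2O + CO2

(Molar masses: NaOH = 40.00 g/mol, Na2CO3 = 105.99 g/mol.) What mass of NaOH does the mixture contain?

0.09268 g

n(HCl) = 0.02337 × 0.5032 = 0.01176 mol
Let x = n(NaOH), y = n(Na2CO3).
Titrant: 1x + 2y = 0.01176;  mass: 40.00x + 105.99y = 0.5931
Solving, x = 2.317 × 10^-3 mol, y = 4.721 × 10^-3 mol
mass of NaOH = 2.317 × 10^-3 × 40.00 = 0.09268 g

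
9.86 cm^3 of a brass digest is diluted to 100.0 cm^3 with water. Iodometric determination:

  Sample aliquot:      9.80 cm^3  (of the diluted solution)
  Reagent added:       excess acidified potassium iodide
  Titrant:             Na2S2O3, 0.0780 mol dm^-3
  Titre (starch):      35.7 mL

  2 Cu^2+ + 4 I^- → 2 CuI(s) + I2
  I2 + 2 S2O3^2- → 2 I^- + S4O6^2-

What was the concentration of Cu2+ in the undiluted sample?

n(S2O3^2-) = 0.0357 × 0.0780 = 2.78 × 10^-3 mol
n(I2) = n(S2O3^2-)/2 = 1.39 × 10^-3 mol
From the 2:1 ratio, n(Cu2+) in the aliquot = 2/1 × 1.39 × 10^-3 = 2.78 × 10^-3 mol
[Cu2+]_dilute = 2.78 × 10^-3 / 0.00980 = 0.284 mol/L
[Cu2+]_original = 0.284 × 100.0/9.86 = 2.88 mol/L

2.88 mol/L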